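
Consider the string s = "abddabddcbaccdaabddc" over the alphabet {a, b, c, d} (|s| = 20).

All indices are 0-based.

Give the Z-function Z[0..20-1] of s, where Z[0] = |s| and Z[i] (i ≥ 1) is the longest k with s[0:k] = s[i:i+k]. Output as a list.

[20, 0, 0, 0, 4, 0, 0, 0, 0, 0, 1, 0, 0, 0, 1, 4, 0, 0, 0, 0]

Z[0]=20
i=1: i≥r, start 0; Z[1]=0
i=2: i≥r, start 0; Z[2]=0
i=3: i≥r, start 0; Z[3]=0
i=4: i≥r, start 0; Z[4]=4 extend→box=[4,8)
i=5: min(r-i=3, Z[1]=0)=0; Z[5]=0
i=6: min(r-i=2, Z[2]=0)=0; Z[6]=0
i=7: min(r-i=1, Z[3]=0)=0; Z[7]=0
i=8: i≥r, start 0; Z[8]=0
i=9: i≥r, start 0; Z[9]=0
i=10: i≥r, start 0; Z[10]=1 extend→box=[10,11)
i=11: i≥r, start 0; Z[11]=0
i=12: i≥r, start 0; Z[12]=0
i=13: i≥r, start 0; Z[13]=0
i=14: i≥r, start 0; Z[14]=1 extend→box=[14,15)
i=15: i≥r, start 0; Z[15]=4 extend→box=[15,19)
i=16: min(r-i=3, Z[1]=0)=0; Z[16]=0
i=17: min(r-i=2, Z[2]=0)=0; Z[17]=0
i=18: min(r-i=1, Z[3]=0)=0; Z[18]=0
i=19: i≥r, start 0; Z[19]=0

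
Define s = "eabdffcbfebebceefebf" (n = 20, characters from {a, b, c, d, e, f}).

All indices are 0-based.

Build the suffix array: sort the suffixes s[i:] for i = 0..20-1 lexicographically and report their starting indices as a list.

rank→(start, suffix):
  0 → (1, 'abdffcbfebebceefebf')
  1 → (12, 'bceefebf')
  2 → (2, 'bdffcbfebebceefebf')
  3 → (10, 'bebceefebf')
  4 → (18, 'bf')
  5 → (7, 'bfebebceefebf')
  6 → (6, 'cbfebebceefebf')
  7 → (13, 'ceefebf')
  8 → (3, 'dffcbfebebceefebf')
  9 → (0, 'eabdffcbfebebceefebf')
  10 → (11, 'ebceefebf')
  11 → (9, 'ebebceefebf')
  12 → (17, 'ebf')
  13 → (14, 'eefebf')
  14 → (15, 'efebf')
  15 → (19, 'f')
  16 → (5, 'fcbfebebceefebf')
  17 → (8, 'febebceefebf')
  18 → (16, 'febf')
  19 → (4, 'ffcbfebebceefebf')

[1, 12, 2, 10, 18, 7, 6, 13, 3, 0, 11, 9, 17, 14, 15, 19, 5, 8, 16, 4]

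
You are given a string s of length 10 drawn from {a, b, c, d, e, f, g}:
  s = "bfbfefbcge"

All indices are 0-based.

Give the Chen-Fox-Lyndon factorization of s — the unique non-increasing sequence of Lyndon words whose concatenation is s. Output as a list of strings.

emit factor 1: 'bfbfef' (i=0, period=6)
emit factor 2: 'bcge' (i=6, period=4)

["bfbfef", "bcge"]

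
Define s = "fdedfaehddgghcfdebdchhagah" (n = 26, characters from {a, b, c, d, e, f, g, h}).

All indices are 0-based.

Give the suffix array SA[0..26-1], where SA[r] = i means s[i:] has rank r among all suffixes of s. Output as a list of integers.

[5, 22, 24, 17, 13, 19, 18, 8, 15, 1, 3, 9, 16, 2, 6, 4, 14, 0, 23, 10, 11, 25, 21, 12, 7, 20]

rank | idx | suffix
   0 |   5 | aehddgghcfdebdchhagah
   1 |  22 | agah
   2 |  24 | ah
   3 |  17 | bdchhagah
   4 |  13 | cfdebdchhagah
   5 |  19 | chhagah
   6 |  18 | dchhagah
   7 |   8 | ddgghcfdebdchhagah
   8 |  15 | debdchhagah
   9 |   1 | dedfaehddgghcfdebdchhagah
  10 |   3 | dfaehddgghcfdebdchhagah
  11 |   9 | dgghcfdebdchhagah
  12 |  16 | ebdchhagah
  13 |   2 | edfaehddgghcfdebdchhagah
  14 |   6 | ehddgghcfdebdchhagah
  15 |   4 | faehddgghcfdebdchhagah
  16 |  14 | fdebdchhagah
  17 |   0 | fdedfaehddgghcfdebdchhagah
  18 |  23 | gah
  19 |  10 | gghcfdebdchhagah
  20 |  11 | ghcfdebdchhagah
  21 |  25 | h
  22 |  21 | hagah
  23 |  12 | hcfdebdchhagah
  24 |   7 | hddgghcfdebdchhagah
  25 |  20 | hhagah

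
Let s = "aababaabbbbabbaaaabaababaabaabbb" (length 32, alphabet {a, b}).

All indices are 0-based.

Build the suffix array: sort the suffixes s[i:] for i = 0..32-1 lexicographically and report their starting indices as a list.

sorted suffixes:
  #0 SA[0]=14  'aaaabaababaabaabbb'
  #1 SA[1]=15  'aaabaababaabaabbb'
  #2 SA[2]=16  'aabaababaabaabbb'
  #3 SA[3]=24  'aabaabbb'
  #4 SA[4]=19  'aababaabaabbb'
  #5 SA[5]=0  'aababaabbbbabbaaaabaababaabaabbb'
  #6 SA[6]=27  'aabbb'
  #7 SA[7]=5  'aabbbbabbaaaabaababaabaabbb'
  #8 SA[8]=22  'abaabaabbb'
  #9 SA[9]=17  'abaababaabaabbb'
  #10 SA[10]=25  'abaabbb'
  #11 SA[11]=3  'abaabbbbabbaaaabaababaabaabbb'
  #12 SA[12]=20  'ababaabaabbb'
  #13 SA[13]=1  'ababaabbbbabbaaaabaababaabaabbb'
  #14 SA[14]=11  'abbaaaabaababaabaabbb'
  #15 SA[15]=28  'abbb'
  #16 SA[16]=6  'abbbbabbaaaabaababaabaabbb'
  #17 SA[17]=31  'b'
  #18 SA[18]=13  'baaaabaababaabaabbb'
  #19 SA[19]=23  'baabaabbb'
  #20 SA[20]=18  'baababaabaabbb'
  #21 SA[21]=26  'baabbb'
  #22 SA[22]=4  'baabbbbabbaaaabaababaabaabbb'
  #23 SA[23]=21  'babaabaabbb'
  #24 SA[24]=2  'babaabbbbabbaaaabaababaabaabbb'
  #25 SA[25]=10  'babbaaaabaababaabaabbb'
  #26 SA[26]=30  'bb'
  #27 SA[27]=12  'bbaaaabaababaabaabbb'
  #28 SA[28]=9  'bbabbaaaabaababaabaabbb'
  #29 SA[29]=29  'bbb'
  #30 SA[30]=8  'bbbabbaaaabaababaabaabbb'
  #31 SA[31]=7  'bbbbabbaaaabaababaabaabbb'

[14, 15, 16, 24, 19, 0, 27, 5, 22, 17, 25, 3, 20, 1, 11, 28, 6, 31, 13, 23, 18, 26, 4, 21, 2, 10, 30, 12, 9, 29, 8, 7]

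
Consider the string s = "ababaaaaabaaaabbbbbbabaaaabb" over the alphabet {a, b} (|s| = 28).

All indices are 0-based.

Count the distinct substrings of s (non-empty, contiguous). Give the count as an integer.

308

rank→(start, suffix):
  0 → (4, 'aaaaabaaaabbbbbbabaaaabb')
  1 → (5, 'aaaabaaaabbbbbbabaaaabb')
  2 → (22, 'aaaabb')
  3 → (10, 'aaaabbbbbbabaaaabb')
  4 → (6, 'aaabaaaabbbbbbabaaaabb')
  5 → (23, 'aaabb')
  6 → (11, 'aaabbbbbbabaaaabb')
  7 → (7, 'aabaaaabbbbbbabaaaabb')
  8 → (24, 'aabb')
  9 → (12, 'aabbbbbbabaaaabb')
  10 → (2, 'abaaaaabaaaabbbbbbabaaaabb')
  11 → (20, 'abaaaabb')
  12 → (8, 'abaaaabbbbbbabaaaabb')
  13 → (0, 'ababaaaaabaaaabbbbbbabaaaabb')
  14 → (25, 'abb')
  15 → (13, 'abbbbbbabaaaabb')
  16 → (27, 'b')
  17 → (3, 'baaaaabaaaabbbbbbabaaaabb')
  18 → (21, 'baaaabb')
  19 → (9, 'baaaabbbbbbabaaaabb')
  20 → (1, 'babaaaaabaaaabbbbbbabaaaabb')
  21 → (19, 'babaaaabb')
  22 → (26, 'bb')
  23 → (18, 'bbabaaaabb')
  24 → (17, 'bbbabaaaabb')
  25 → (16, 'bbbbabaaaabb')
  26 → (15, 'bbbbbabaaaabb')
  27 → (14, 'bbbbbbabaaaabb')

SA = [4, 5, 22, 10, 6, 23, 11, 7, 24, 12, 2, 20, 8, 0, 25, 13, 27, 3, 21, 9, 1, 19, 26, 18, 17, 16, 15, 14]
rank  pair      lcp
   1  s[4:],s[5:]  4  'aaaa'
   2  s[5:],s[22:]  5  'aaaab'
   3  s[22:],s[10:]  6  'aaaabb'
   4  s[10:],s[6:]  3  'aaa'
   5  s[6:],s[23:]  4  'aaab'
   6  s[23:],s[11:]  5  'aaabb'
   7  s[11:],s[7:]  2  'aa'
   8  s[7:],s[24:]  3  'aab'
   9  s[24:],s[12:]  4  'aabb'
  10  s[12:],s[2:]  1  'a'
  11  s[2:],s[20:]  6  'abaaaa'
  12  s[20:],s[8:]  8  'abaaaabb'
  13  s[8:],s[0:]  3  'aba'
  14  s[0:],s[25:]  2  'ab'
  15  s[25:],s[13:]  3  'abb'
  16  s[13:],s[27:]  0  ''
  17  s[27:],s[3:]  1  'b'
  18  s[3:],s[21:]  5  'baaaa'
  19  s[21:],s[9:]  7  'baaaabb'
  20  s[9:],s[1:]  2  'ba'
  21  s[1:],s[19:]  7  'babaaaa'
  22  s[19:],s[26:]  1  'b'
  23  s[26:],s[18:]  2  'bb'
  24  s[18:],s[17:]  2  'bb'
  25  s[17:],s[16:]  3  'bbb'
  26  s[16:],s[15:]  4  'bbbb'
  27  s[15:],s[14:]  5  'bbbbb'

n(n+1)/2 = 28·29/2 = 406
Σ LCP = 0 + 4 + 5 + 6 + 3 + 4 + 5 + 2 + 3 + 4 + 1 + 6 + 8 + 3 + 2 + 3 + 0 + 1 + 5 + 7 + 2 + 7 + 1 + 2 + 2 + 3 + 4 + 5 = 98
distinct = 406 − 98 = 308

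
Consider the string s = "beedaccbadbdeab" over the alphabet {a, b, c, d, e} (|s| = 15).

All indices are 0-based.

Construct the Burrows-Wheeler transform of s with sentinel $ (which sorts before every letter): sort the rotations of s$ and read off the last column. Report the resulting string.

bedbacd$caeabdeb

rank  rotation          last
    0  $beedaccbadbdeab  b
    1  ab$beedaccbadbde  e
    2  accbadbdeab$beed  d
    3  adbdeab$beedaccb  b
    4  b$beedaccbadbdea  a
    5  badbdeab$beedacc  c
    6  bdeab$beedaccbad  d
    7  beedaccbadbdeab$  $
    8  cbadbdeab$beedac  c
    9  ccbadbdeab$beeda  a
   10  daccbadbdeab$bee  e
   11  dbdeab$beedaccba  a
   12  deab$beedaccbadb  b
   13  eab$beedaccbadbd  d
   14  edaccbadbdeab$be  e
   15  eedaccbadbdeab$b  b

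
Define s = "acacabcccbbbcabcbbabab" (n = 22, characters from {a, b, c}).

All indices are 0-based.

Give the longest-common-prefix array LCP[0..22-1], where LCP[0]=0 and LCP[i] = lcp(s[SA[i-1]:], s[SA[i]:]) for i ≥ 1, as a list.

sorted suffixes:
  #0 SA[0]=20  'ab'
  #1 SA[1]=18  'abab'
  #2 SA[2]=13  'abcbbabab'
  #3 SA[3]=4  'abcccbbbcabcbbabab'
  #4 SA[4]=2  'acabcccbbbcabcbbabab'
  #5 SA[5]=0  'acacabcccbbbcabcbbabab'
  #6 SA[6]=21  'b'
  #7 SA[7]=19  'bab'
  #8 SA[8]=17  'babab'
  #9 SA[9]=16  'bbabab'
  #10 SA[10]=9  'bbbcabcbbabab'
  #11 SA[11]=10  'bbcabcbbabab'
  #12 SA[12]=11  'bcabcbbabab'
  #13 SA[13]=14  'bcbbabab'
  #14 SA[14]=5  'bcccbbbcabcbbabab'
  #15 SA[15]=12  'cabcbbabab'
  #16 SA[16]=3  'cabcccbbbcabcbbabab'
  #17 SA[17]=1  'cacabcccbbbcabcbbabab'
  #18 SA[18]=15  'cbbabab'
  #19 SA[19]=8  'cbbbcabcbbabab'
  #20 SA[20]=7  'ccbbbcabcbbabab'
  #21 SA[21]=6  'cccbbbcabcbbabab'

SA = [20, 18, 13, 4, 2, 0, 21, 19, 17, 16, 9, 10, 11, 14, 5, 12, 3, 1, 15, 8, 7, 6]
rank  pair      lcp
   1  s[20:],s[18:]  2  'ab'
   2  s[18:],s[13:]  2  'ab'
   3  s[13:],s[4:]  3  'abc'
   4  s[4:],s[2:]  1  'a'
   5  s[2:],s[0:]  3  'aca'
   6  s[0:],s[21:]  0  ''
   7  s[21:],s[19:]  1  'b'
   8  s[19:],s[17:]  3  'bab'
   9  s[17:],s[16:]  1  'b'
  10  s[16:],s[9:]  2  'bb'
  11  s[9:],s[10:]  2  'bb'
  12  s[10:],s[11:]  1  'b'
  13  s[11:],s[14:]  2  'bc'
  14  s[14:],s[5:]  2  'bc'
  15  s[5:],s[12:]  0  ''
  16  s[12:],s[3:]  4  'cabc'
  17  s[3:],s[1:]  2  'ca'
  18  s[1:],s[15:]  1  'c'
  19  s[15:],s[8:]  3  'cbb'
  20  s[8:],s[7:]  1  'c'
  21  s[7:],s[6:]  2  'cc'

[0, 2, 2, 3, 1, 3, 0, 1, 3, 1, 2, 2, 1, 2, 2, 0, 4, 2, 1, 3, 1, 2]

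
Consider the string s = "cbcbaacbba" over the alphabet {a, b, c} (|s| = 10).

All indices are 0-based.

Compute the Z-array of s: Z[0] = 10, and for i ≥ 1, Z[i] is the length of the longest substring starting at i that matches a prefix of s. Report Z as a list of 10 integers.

Z[0]=10
i=1: outside box; Z[1]=0
i=2: outside box; Z[2]=2 extend→box=[2,4)
i=3: min(r-i=1, Z[1]=0)=0; Z[3]=0
i=4: outside box; Z[4]=0
i=5: outside box; Z[5]=0
i=6: outside box; Z[6]=2 extend→box=[6,8)
i=7: min(r-i=1, Z[1]=0)=0; Z[7]=0
i=8: outside box; Z[8]=0
i=9: outside box; Z[9]=0

[10, 0, 2, 0, 0, 0, 2, 0, 0, 0]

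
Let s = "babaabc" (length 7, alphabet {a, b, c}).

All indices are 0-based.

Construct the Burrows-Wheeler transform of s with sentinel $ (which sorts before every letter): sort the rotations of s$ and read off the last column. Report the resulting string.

rank  rotation  last
    0  $babaabc  c
    1  aabc$bab  b
    2  abaabc$b  b
    3  abc$baba  a
    4  baabc$ba  a
    5  babaabc$  $
    6  bc$babaa  a
    7  c$babaab  b

cbbaa$ab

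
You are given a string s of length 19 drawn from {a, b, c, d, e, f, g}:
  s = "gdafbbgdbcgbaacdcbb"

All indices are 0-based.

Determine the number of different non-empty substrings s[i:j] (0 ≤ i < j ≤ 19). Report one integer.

rank→(start, suffix):
  0 → (12, 'aacdcbb')
  1 → (13, 'acdcbb')
  2 → (2, 'afbbgdbcgbaacdcbb')
  3 → (18, 'b')
  4 → (11, 'baacdcbb')
  5 → (17, 'bb')
  6 → (4, 'bbgdbcgbaacdcbb')
  7 → (8, 'bcgbaacdcbb')
  8 → (5, 'bgdbcgbaacdcbb')
  9 → (16, 'cbb')
  10 → (14, 'cdcbb')
  11 → (9, 'cgbaacdcbb')
  12 → (1, 'dafbbgdbcgbaacdcbb')
  13 → (7, 'dbcgbaacdcbb')
  14 → (15, 'dcbb')
  15 → (3, 'fbbgdbcgbaacdcbb')
  16 → (10, 'gbaacdcbb')
  17 → (0, 'gdafbbgdbcgbaacdcbb')
  18 → (6, 'gdbcgbaacdcbb')

SA = [12, 13, 2, 18, 11, 17, 4, 8, 5, 16, 14, 9, 1, 7, 15, 3, 10, 0, 6]
i: (SA[i-1],SA[i]) lcp shared
  1: (12,13) 1 'a'
  2: (13,2) 1 'a'
  3: (2,18) 0 ''
  4: (18,11) 1 'b'
  5: (11,17) 1 'b'
  6: (17,4) 2 'bb'
  7: (4,8) 1 'b'
  8: (8,5) 1 'b'
  9: (5,16) 0 ''
  10: (16,14) 1 'c'
  11: (14,9) 1 'c'
  12: (9,1) 0 ''
  13: (1,7) 1 'd'
  14: (7,15) 1 'd'
  15: (15,3) 0 ''
  16: (3,10) 0 ''
  17: (10,0) 1 'g'
  18: (0,6) 2 'gd'

n(n+1)/2 = 19·20/2 = 190
Σ LCP = 0 + 1 + 1 + 0 + 1 + 1 + 2 + 1 + 1 + 0 + 1 + 1 + 0 + 1 + 1 + 0 + 0 + 1 + 2 = 15
distinct = 190 − 15 = 175

175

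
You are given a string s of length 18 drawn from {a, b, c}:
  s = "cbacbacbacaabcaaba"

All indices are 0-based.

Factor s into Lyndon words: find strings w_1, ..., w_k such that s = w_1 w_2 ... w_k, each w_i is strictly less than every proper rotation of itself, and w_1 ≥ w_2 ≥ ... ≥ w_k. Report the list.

["c", "b", "acb", "acb", "ac", "aabc", "aab", "a"]

emit factor 1: 'c' (i=0, period=1)
emit factor 2: 'b' (i=1, period=1)
emit factor 3: 'acb' (i=2, period=3)
emit factor 4: 'acb' (i=5, period=3)
emit factor 5: 'ac' (i=8, period=2)
emit factor 6: 'aabc' (i=10, period=4)
emit factor 7: 'aab' (i=14, period=3)
emit factor 8: 'a' (i=17, period=1)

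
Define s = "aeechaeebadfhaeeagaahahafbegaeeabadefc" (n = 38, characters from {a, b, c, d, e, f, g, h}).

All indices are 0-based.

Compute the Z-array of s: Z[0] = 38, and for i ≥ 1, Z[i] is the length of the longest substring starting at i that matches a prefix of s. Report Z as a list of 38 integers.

Z[0]=38
i=1: fresh scan; Z[1]=0
i=2: fresh scan; Z[2]=0
i=3: fresh scan; Z[3]=0
i=4: fresh scan; Z[4]=0
i=5: fresh scan; Z[5]=3 scan→box=[5,8)
i=6: min(r-i=2, Z[1]=0)=0; Z[6]=0
i=7: min(r-i=1, Z[2]=0)=0; Z[7]=0
i=8: fresh scan; Z[8]=0
i=9: fresh scan; Z[9]=1 scan→box=[9,10)
i=10: fresh scan; Z[10]=0
i=11: fresh scan; Z[11]=0
i=12: fresh scan; Z[12]=0
i=13: fresh scan; Z[13]=3 scan→box=[13,16)
i=14: min(r-i=2, Z[1]=0)=0; Z[14]=0
i=15: min(r-i=1, Z[2]=0)=0; Z[15]=0
i=16: fresh scan; Z[16]=1 scan→box=[16,17)
i=17: fresh scan; Z[17]=0
i=18: fresh scan; Z[18]=1 scan→box=[18,19)
i=19: fresh scan; Z[19]=1 scan→box=[19,20)
i=20: fresh scan; Z[20]=0
i=21: fresh scan; Z[21]=1 scan→box=[21,22)
i=22: fresh scan; Z[22]=0
i=23: fresh scan; Z[23]=1 scan→box=[23,24)
i=24: fresh scan; Z[24]=0
i=25: fresh scan; Z[25]=0
i=26: fresh scan; Z[26]=0
i=27: fresh scan; Z[27]=0
i=28: fresh scan; Z[28]=3 scan→box=[28,31)
i=29: min(r-i=2, Z[1]=0)=0; Z[29]=0
i=30: min(r-i=1, Z[2]=0)=0; Z[30]=0
i=31: fresh scan; Z[31]=1 scan→box=[31,32)
i=32: fresh scan; Z[32]=0
i=33: fresh scan; Z[33]=1 scan→box=[33,34)
i=34: fresh scan; Z[34]=0
i=35: fresh scan; Z[35]=0
i=36: fresh scan; Z[36]=0
i=37: fresh scan; Z[37]=0

[38, 0, 0, 0, 0, 3, 0, 0, 0, 1, 0, 0, 0, 3, 0, 0, 1, 0, 1, 1, 0, 1, 0, 1, 0, 0, 0, 0, 3, 0, 0, 1, 0, 1, 0, 0, 0, 0]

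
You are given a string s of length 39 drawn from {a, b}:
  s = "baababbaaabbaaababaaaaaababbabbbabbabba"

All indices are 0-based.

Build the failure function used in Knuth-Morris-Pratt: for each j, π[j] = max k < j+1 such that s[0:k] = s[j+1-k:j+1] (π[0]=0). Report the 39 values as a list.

π[0] = 0
j=1 s[j]='a': π[1]=0 (border '')
j=2 s[j]='a': π[2]=0 (border '')
j=3 s[j]='b': π[3]=1 (border 'b')
j=4 s[j]='a': π[4]=2 (border 'ba')
j=5 s[j]='b': k: 2→0; π[5]=1 (border 'b')
j=6 s[j]='b': k: 1→0; π[6]=1 (border 'b')
j=7 s[j]='a': π[7]=2 (border 'ba')
j=8 s[j]='a': π[8]=3 (border 'baa')
j=9 s[j]='a': k: 3→0; π[9]=0 (border '')
j=10 s[j]='b': π[10]=1 (border 'b')
j=11 s[j]='b': k: 1→0; π[11]=1 (border 'b')
j=12 s[j]='a': π[12]=2 (border 'ba')
j=13 s[j]='a': π[13]=3 (border 'baa')
j=14 s[j]='a': k: 3→0; π[14]=0 (border '')
j=15 s[j]='b': π[15]=1 (border 'b')
j=16 s[j]='a': π[16]=2 (border 'ba')
j=17 s[j]='b': k: 2→0; π[17]=1 (border 'b')
j=18 s[j]='a': π[18]=2 (border 'ba')
j=19 s[j]='a': π[19]=3 (border 'baa')
j=20 s[j]='a': k: 3→0; π[20]=0 (border '')
j=21 s[j]='a': π[21]=0 (border '')
j=22 s[j]='a': π[22]=0 (border '')
j=23 s[j]='a': π[23]=0 (border '')
j=24 s[j]='b': π[24]=1 (border 'b')
j=25 s[j]='a': π[25]=2 (border 'ba')
j=26 s[j]='b': k: 2→0; π[26]=1 (border 'b')
j=27 s[j]='b': k: 1→0; π[27]=1 (border 'b')
j=28 s[j]='a': π[28]=2 (border 'ba')
j=29 s[j]='b': k: 2→0; π[29]=1 (border 'b')
j=30 s[j]='b': k: 1→0; π[30]=1 (border 'b')
j=31 s[j]='b': k: 1→0; π[31]=1 (border 'b')
j=32 s[j]='a': π[32]=2 (border 'ba')
j=33 s[j]='b': k: 2→0; π[33]=1 (border 'b')
j=34 s[j]='b': k: 1→0; π[34]=1 (border 'b')
j=35 s[j]='a': π[35]=2 (border 'ba')
j=36 s[j]='b': k: 2→0; π[36]=1 (border 'b')
j=37 s[j]='b': k: 1→0; π[37]=1 (border 'b')
j=38 s[j]='a': π[38]=2 (border 'ba')

[0, 0, 0, 1, 2, 1, 1, 2, 3, 0, 1, 1, 2, 3, 0, 1, 2, 1, 2, 3, 0, 0, 0, 0, 1, 2, 1, 1, 2, 1, 1, 1, 2, 1, 1, 2, 1, 1, 2]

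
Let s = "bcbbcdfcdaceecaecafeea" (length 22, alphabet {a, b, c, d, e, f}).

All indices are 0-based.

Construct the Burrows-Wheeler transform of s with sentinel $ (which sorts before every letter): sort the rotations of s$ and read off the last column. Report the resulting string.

aedccc$beebfbacceeafcda

rank  rotation                 last
    0  $bcbbcdfcdaceecaecafeea  a
    1  a$bcbbcdfcdaceecaecafee  e
    2  aceecaecafeea$bcbbcdfcd  d
    3  aecafeea$bcbbcdfcdaceec  c
    4  afeea$bcbbcdfcdaceecaec  c
    5  bbcdfcdaceecaecafeea$bc  c
    6  bcbbcdfcdaceecaecafeea$  $
    7  bcdfcdaceecaecafeea$bcb  b
    8  caecafeea$bcbbcdfcdacee  e
    9  cafeea$bcbbcdfcdaceecae  e
   10  cbbcdfcdaceecaecafeea$b  b
   11  cdaceecaecafeea$bcbbcdf  f
   12  cdfcdaceecaecafeea$bcbb  b
   13  ceecaecafeea$bcbbcdfcda  a
   14  daceecaecafeea$bcbbcdfc  c
   15  dfcdaceecaecafeea$bcbbc  c
   16  ea$bcbbcdfcdaceecaecafe  e
   17  ecaecafeea$bcbbcdfcdace  e
   18  ecafeea$bcbbcdfcdaceeca  a
   19  eea$bcbbcdfcdaceecaecaf  f
   20  eecaecafeea$bcbbcdfcdac  c
   21  fcdaceecaecafeea$bcbbcd  d
   22  feea$bcbbcdfcdaceecaeca  a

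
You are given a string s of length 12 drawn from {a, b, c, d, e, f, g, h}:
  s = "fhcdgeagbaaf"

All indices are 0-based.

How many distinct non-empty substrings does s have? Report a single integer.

rank→(start, suffix):
  0 → (9, 'aaf')
  1 → (10, 'af')
  2 → (6, 'agbaaf')
  3 → (8, 'baaf')
  4 → (2, 'cdgeagbaaf')
  5 → (3, 'dgeagbaaf')
  6 → (5, 'eagbaaf')
  7 → (11, 'f')
  8 → (0, 'fhcdgeagbaaf')
  9 → (7, 'gbaaf')
  10 → (4, 'geagbaaf')
  11 → (1, 'hcdgeagbaaf')

SA = [9, 10, 6, 8, 2, 3, 5, 11, 0, 7, 4, 1]
i: (SA[i-1],SA[i]) lcp shared
  1: (9,10) 1 'a'
  2: (10,6) 1 'a'
  3: (6,8) 0 ''
  4: (8,2) 0 ''
  5: (2,3) 0 ''
  6: (3,5) 0 ''
  7: (5,11) 0 ''
  8: (11,0) 1 'f'
  9: (0,7) 0 ''
  10: (7,4) 1 'g'
  11: (4,1) 0 ''

n(n+1)/2 = 12·13/2 = 78
Σ LCP = 0 + 1 + 1 + 0 + 0 + 0 + 0 + 0 + 1 + 0 + 1 + 0 = 4
distinct = 78 − 4 = 74

74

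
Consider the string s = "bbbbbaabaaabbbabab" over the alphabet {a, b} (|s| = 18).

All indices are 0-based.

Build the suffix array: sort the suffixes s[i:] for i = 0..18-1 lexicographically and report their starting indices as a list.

[8, 5, 9, 16, 6, 14, 10, 17, 7, 4, 15, 13, 3, 12, 2, 11, 1, 0]

rank | idx | suffix
   0 |   8 | aaabbbabab
   1 |   5 | aabaaabbbabab
   2 |   9 | aabbbabab
   3 |  16 | ab
   4 |   6 | abaaabbbabab
   5 |  14 | abab
   6 |  10 | abbbabab
   7 |  17 | b
   8 |   7 | baaabbbabab
   9 |   4 | baabaaabbbabab
  10 |  15 | bab
  11 |  13 | babab
  12 |   3 | bbaabaaabbbabab
  13 |  12 | bbabab
  14 |   2 | bbbaabaaabbbabab
  15 |  11 | bbbabab
  16 |   1 | bbbbaabaaabbbabab
  17 |   0 | bbbbbaabaaabbbabab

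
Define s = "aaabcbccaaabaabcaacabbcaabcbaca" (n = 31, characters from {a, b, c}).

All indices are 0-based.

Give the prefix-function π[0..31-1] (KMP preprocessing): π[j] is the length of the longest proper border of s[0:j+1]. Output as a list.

π[0] = 0
j=1 s[j]='a': π[1]=1 (border 'a')
j=2 s[j]='a': π[2]=2 (border 'aa')
j=3 s[j]='b': k: 2→1→0; π[3]=0 (border '')
j=4 s[j]='c': π[4]=0 (border '')
j=5 s[j]='b': π[5]=0 (border '')
j=6 s[j]='c': π[6]=0 (border '')
j=7 s[j]='c': π[7]=0 (border '')
j=8 s[j]='a': π[8]=1 (border 'a')
j=9 s[j]='a': π[9]=2 (border 'aa')
j=10 s[j]='a': π[10]=3 (border 'aaa')
j=11 s[j]='b': π[11]=4 (border 'aaab')
j=12 s[j]='a': k: 4→0; π[12]=1 (border 'a')
j=13 s[j]='a': π[13]=2 (border 'aa')
j=14 s[j]='b': k: 2→1→0; π[14]=0 (border '')
j=15 s[j]='c': π[15]=0 (border '')
j=16 s[j]='a': π[16]=1 (border 'a')
j=17 s[j]='a': π[17]=2 (border 'aa')
j=18 s[j]='c': k: 2→1→0; π[18]=0 (border '')
j=19 s[j]='a': π[19]=1 (border 'a')
j=20 s[j]='b': k: 1→0; π[20]=0 (border '')
j=21 s[j]='b': π[21]=0 (border '')
j=22 s[j]='c': π[22]=0 (border '')
j=23 s[j]='a': π[23]=1 (border 'a')
j=24 s[j]='a': π[24]=2 (border 'aa')
j=25 s[j]='b': k: 2→1→0; π[25]=0 (border '')
j=26 s[j]='c': π[26]=0 (border '')
j=27 s[j]='b': π[27]=0 (border '')
j=28 s[j]='a': π[28]=1 (border 'a')
j=29 s[j]='c': k: 1→0; π[29]=0 (border '')
j=30 s[j]='a': π[30]=1 (border 'a')

[0, 1, 2, 0, 0, 0, 0, 0, 1, 2, 3, 4, 1, 2, 0, 0, 1, 2, 0, 1, 0, 0, 0, 1, 2, 0, 0, 0, 1, 0, 1]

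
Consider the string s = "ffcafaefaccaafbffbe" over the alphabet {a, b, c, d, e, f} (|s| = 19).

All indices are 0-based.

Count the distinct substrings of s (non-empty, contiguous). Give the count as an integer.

sorted suffixes:
  #0 SA[0]=11  'aafbffbe'
  #1 SA[1]=8  'accaafbffbe'
  #2 SA[2]=5  'aefaccaafbffbe'
  #3 SA[3]=3  'afaefaccaafbffbe'
  #4 SA[4]=12  'afbffbe'
  #5 SA[5]=17  'be'
  #6 SA[6]=14  'bffbe'
  #7 SA[7]=10  'caafbffbe'
  #8 SA[8]=2  'cafaefaccaafbffbe'
  #9 SA[9]=9  'ccaafbffbe'
  #10 SA[10]=18  'e'
  #11 SA[11]=6  'efaccaafbffbe'
  #12 SA[12]=7  'faccaafbffbe'
  #13 SA[13]=4  'faefaccaafbffbe'
  #14 SA[14]=16  'fbe'
  #15 SA[15]=13  'fbffbe'
  #16 SA[16]=1  'fcafaefaccaafbffbe'
  #17 SA[17]=15  'ffbe'
  #18 SA[18]=0  'ffcafaefaccaafbffbe'

SA = [11, 8, 5, 3, 12, 17, 14, 10, 2, 9, 18, 6, 7, 4, 16, 13, 1, 15, 0]
i: (SA[i-1],SA[i]) lcp shared
  1: (11,8) 1 'a'
  2: (8,5) 1 'a'
  3: (5,3) 1 'a'
  4: (3,12) 2 'af'
  5: (12,17) 0 ''
  6: (17,14) 1 'b'
  7: (14,10) 0 ''
  8: (10,2) 2 'ca'
  9: (2,9) 1 'c'
  10: (9,18) 0 ''
  11: (18,6) 1 'e'
  12: (6,7) 0 ''
  13: (7,4) 2 'fa'
  14: (4,16) 1 'f'
  15: (16,13) 2 'fb'
  16: (13,1) 1 'f'
  17: (1,15) 1 'f'
  18: (15,0) 2 'ff'

n(n+1)/2 = 19·20/2 = 190
Σ LCP = 0 + 1 + 1 + 1 + 2 + 0 + 1 + 0 + 2 + 1 + 0 + 1 + 0 + 2 + 1 + 2 + 1 + 1 + 2 = 19
distinct = 190 − 19 = 171

171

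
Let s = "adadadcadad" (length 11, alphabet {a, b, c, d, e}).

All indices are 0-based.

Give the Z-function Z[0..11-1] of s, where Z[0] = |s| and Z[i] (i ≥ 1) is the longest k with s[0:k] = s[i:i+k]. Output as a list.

Z[0]=11
i=1: fresh scan; Z[1]=0
i=2: fresh scan; Z[2]=4 grow→box=[2,6)
i=3: min(r-i=3, Z[1]=0)=0; Z[3]=0
i=4: min(r-i=2, Z[2]=4)=2; Z[4]=2
i=5: min(r-i=1, Z[3]=0)=0; Z[5]=0
i=6: fresh scan; Z[6]=0
i=7: fresh scan; Z[7]=4 grow→box=[7,11)
i=8: min(r-i=3, Z[1]=0)=0; Z[8]=0
i=9: min(r-i=2, Z[2]=4)=2; Z[9]=2
i=10: min(r-i=1, Z[3]=0)=0; Z[10]=0

[11, 0, 4, 0, 2, 0, 0, 4, 0, 2, 0]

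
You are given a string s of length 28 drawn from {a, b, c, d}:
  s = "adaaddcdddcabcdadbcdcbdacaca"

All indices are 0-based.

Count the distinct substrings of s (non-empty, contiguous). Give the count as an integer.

365

rank→(start, suffix):
  0 → (27, 'a')
  1 → (2, 'aaddcdddcabcdadbcdcbdacaca')
  2 → (11, 'abcdadbcdcbdacaca')
  3 → (25, 'aca')
  4 → (23, 'acaca')
  5 → (0, 'adaaddcdddcabcdadbcdcbdacaca')
  6 → (15, 'adbcdcbdacaca')
  7 → (3, 'addcdddcabcdadbcdcbdacaca')
  8 → (12, 'bcdadbcdcbdacaca')
  9 → (17, 'bcdcbdacaca')
  10 → (21, 'bdacaca')
  11 → (26, 'ca')
  12 → (10, 'cabcdadbcdcbdacaca')
  13 → (24, 'caca')
  14 → (20, 'cbdacaca')
  15 → (13, 'cdadbcdcbdacaca')
  16 → (18, 'cdcbdacaca')
  17 → (6, 'cdddcabcdadbcdcbdacaca')
  18 → (1, 'daaddcdddcabcdadbcdcbdacaca')
  19 → (22, 'dacaca')
  20 → (14, 'dadbcdcbdacaca')
  21 → (16, 'dbcdcbdacaca')
  22 → (9, 'dcabcdadbcdcbdacaca')
  23 → (19, 'dcbdacaca')
  24 → (5, 'dcdddcabcdadbcdcbdacaca')
  25 → (8, 'ddcabcdadbcdcbdacaca')
  26 → (4, 'ddcdddcabcdadbcdcbdacaca')
  27 → (7, 'dddcabcdadbcdcbdacaca')

SA = [27, 2, 11, 25, 23, 0, 15, 3, 12, 17, 21, 26, 10, 24, 20, 13, 18, 6, 1, 22, 14, 16, 9, 19, 5, 8, 4, 7]
i: (SA[i-1],SA[i]) lcp shared
  1: (27,2) 1 'a'
  2: (2,11) 1 'a'
  3: (11,25) 1 'a'
  4: (25,23) 3 'aca'
  5: (23,0) 1 'a'
  6: (0,15) 2 'ad'
  7: (15,3) 2 'ad'
  8: (3,12) 0 ''
  9: (12,17) 3 'bcd'
  10: (17,21) 1 'b'
  11: (21,26) 0 ''
  12: (26,10) 2 'ca'
  13: (10,24) 2 'ca'
  14: (24,20) 1 'c'
  15: (20,13) 1 'c'
  16: (13,18) 2 'cd'
  17: (18,6) 2 'cd'
  18: (6,1) 0 ''
  19: (1,22) 2 'da'
  20: (22,14) 2 'da'
  21: (14,16) 1 'd'
  22: (16,9) 1 'd'
  23: (9,19) 2 'dc'
  24: (19,5) 2 'dc'
  25: (5,8) 1 'd'
  26: (8,4) 3 'ddc'
  27: (4,7) 2 'dd'

n(n+1)/2 = 28·29/2 = 406
Σ LCP = 0 + 1 + 1 + 1 + 3 + 1 + 2 + 2 + 0 + 3 + 1 + 0 + 2 + 2 + 1 + 1 + 2 + 2 + 0 + 2 + 2 + 1 + 1 + 2 + 2 + 1 + 3 + 2 = 41
distinct = 406 − 41 = 365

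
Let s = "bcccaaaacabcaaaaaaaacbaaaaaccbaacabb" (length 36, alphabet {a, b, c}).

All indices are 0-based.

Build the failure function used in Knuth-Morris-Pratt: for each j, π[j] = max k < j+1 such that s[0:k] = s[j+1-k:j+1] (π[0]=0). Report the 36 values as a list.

π[0] = 0
j=1 s[j]='c': π[1]=0 (border '')
j=2 s[j]='c': π[2]=0 (border '')
j=3 s[j]='c': π[3]=0 (border '')
j=4 s[j]='a': π[4]=0 (border '')
j=5 s[j]='a': π[5]=0 (border '')
j=6 s[j]='a': π[6]=0 (border '')
j=7 s[j]='a': π[7]=0 (border '')
j=8 s[j]='c': π[8]=0 (border '')
j=9 s[j]='a': π[9]=0 (border '')
j=10 s[j]='b': π[10]=1 (border 'b')
j=11 s[j]='c': π[11]=2 (border 'bc')
j=12 s[j]='a': k: 2→0; π[12]=0 (border '')
j=13 s[j]='a': π[13]=0 (border '')
j=14 s[j]='a': π[14]=0 (border '')
j=15 s[j]='a': π[15]=0 (border '')
j=16 s[j]='a': π[16]=0 (border '')
j=17 s[j]='a': π[17]=0 (border '')
j=18 s[j]='a': π[18]=0 (border '')
j=19 s[j]='a': π[19]=0 (border '')
j=20 s[j]='c': π[20]=0 (border '')
j=21 s[j]='b': π[21]=1 (border 'b')
j=22 s[j]='a': k: 1→0; π[22]=0 (border '')
j=23 s[j]='a': π[23]=0 (border '')
j=24 s[j]='a': π[24]=0 (border '')
j=25 s[j]='a': π[25]=0 (border '')
j=26 s[j]='a': π[26]=0 (border '')
j=27 s[j]='c': π[27]=0 (border '')
j=28 s[j]='c': π[28]=0 (border '')
j=29 s[j]='b': π[29]=1 (border 'b')
j=30 s[j]='a': k: 1→0; π[30]=0 (border '')
j=31 s[j]='a': π[31]=0 (border '')
j=32 s[j]='c': π[32]=0 (border '')
j=33 s[j]='a': π[33]=0 (border '')
j=34 s[j]='b': π[34]=1 (border 'b')
j=35 s[j]='b': k: 1→0; π[35]=1 (border 'b')

[0, 0, 0, 0, 0, 0, 0, 0, 0, 0, 1, 2, 0, 0, 0, 0, 0, 0, 0, 0, 0, 1, 0, 0, 0, 0, 0, 0, 0, 1, 0, 0, 0, 0, 1, 1]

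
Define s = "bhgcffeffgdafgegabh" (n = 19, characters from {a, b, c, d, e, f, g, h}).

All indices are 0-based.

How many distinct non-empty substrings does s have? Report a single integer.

176

rank | idx | suffix
   0 |  16 | abh
   1 |  11 | afgegabh
   2 |  17 | bh
   3 |   0 | bhgcffeffgdafgegabh
   4 |   3 | cffeffgdafgegabh
   5 |  10 | dafgegabh
   6 |   6 | effgdafgegabh
   7 |  14 | egabh
   8 |   5 | feffgdafgegabh
   9 |   4 | ffeffgdafgegabh
  10 |   7 | ffgdafgegabh
  11 |   8 | fgdafgegabh
  12 |  12 | fgegabh
  13 |  15 | gabh
  14 |   2 | gcffeffgdafgegabh
  15 |   9 | gdafgegabh
  16 |  13 | gegabh
  17 |  18 | h
  18 |   1 | hgcffeffgdafgegabh

SA = [16, 11, 17, 0, 3, 10, 6, 14, 5, 4, 7, 8, 12, 15, 2, 9, 13, 18, 1]
[i] adj suffixes → lcp
  [1] 16/11 → 1 ('a')
  [2] 11/17 → 0 ('')
  [3] 17/0 → 2 ('bh')
  [4] 0/3 → 0 ('')
  [5] 3/10 → 0 ('')
  [6] 10/6 → 0 ('')
  [7] 6/14 → 1 ('e')
  [8] 14/5 → 0 ('')
  [9] 5/4 → 1 ('f')
  [10] 4/7 → 2 ('ff')
  [11] 7/8 → 1 ('f')
  [12] 8/12 → 2 ('fg')
  [13] 12/15 → 0 ('')
  [14] 15/2 → 1 ('g')
  [15] 2/9 → 1 ('g')
  [16] 9/13 → 1 ('g')
  [17] 13/18 → 0 ('')
  [18] 18/1 → 1 ('h')

n(n+1)/2 = 19·20/2 = 190
Σ LCP = 0 + 1 + 0 + 2 + 0 + 0 + 0 + 1 + 0 + 1 + 2 + 1 + 2 + 0 + 1 + 1 + 1 + 0 + 1 = 14
distinct = 190 − 14 = 176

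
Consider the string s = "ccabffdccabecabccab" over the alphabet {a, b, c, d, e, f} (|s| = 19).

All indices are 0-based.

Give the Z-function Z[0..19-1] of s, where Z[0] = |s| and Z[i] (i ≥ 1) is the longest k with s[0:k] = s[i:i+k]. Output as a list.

Z[0]=19
i=1: i≥r, start 0; Z[1]=1 grow→box=[1,2)
i=2: i≥r, start 0; Z[2]=0
i=3: i≥r, start 0; Z[3]=0
i=4: i≥r, start 0; Z[4]=0
i=5: i≥r, start 0; Z[5]=0
i=6: i≥r, start 0; Z[6]=0
i=7: i≥r, start 0; Z[7]=4 grow→box=[7,11)
i=8: min(r-i=3, Z[1]=1)=1; Z[8]=1
i=9: min(r-i=2, Z[2]=0)=0; Z[9]=0
i=10: min(r-i=1, Z[3]=0)=0; Z[10]=0
i=11: i≥r, start 0; Z[11]=0
i=12: i≥r, start 0; Z[12]=1 grow→box=[12,13)
i=13: i≥r, start 0; Z[13]=0
i=14: i≥r, start 0; Z[14]=0
i=15: i≥r, start 0; Z[15]=4 grow→box=[15,19)
i=16: min(r-i=3, Z[1]=1)=1; Z[16]=1
i=17: min(r-i=2, Z[2]=0)=0; Z[17]=0
i=18: min(r-i=1, Z[3]=0)=0; Z[18]=0

[19, 1, 0, 0, 0, 0, 0, 4, 1, 0, 0, 0, 1, 0, 0, 4, 1, 0, 0]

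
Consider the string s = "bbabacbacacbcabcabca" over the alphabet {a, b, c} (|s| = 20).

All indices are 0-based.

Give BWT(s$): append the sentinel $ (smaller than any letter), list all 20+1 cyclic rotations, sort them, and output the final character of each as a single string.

rank  rotation               last
    0  $bbabacbacacbcabcabca  a
    1  a$bbabacbacacbcabcabc  c
    2  abacbacacbcabcabca$bb  b
    3  abca$bbabacbacacbcabc  c
    4  abcabca$bbabacbacacbc  c
    5  acacbcabcabca$bbabacb  b
    6  acbacacbcabcabca$bbab  b
    7  acbcabcabca$bbabacbac  c
    8  babacbacacbcabcabca$b  b
    9  bacacbcabcabca$bbabac  c
   10  bacbacacbcabcabca$bba  a
   11  bbabacbacacbcabcabca$  $
   12  bca$bbabacbacacbcabca  a
   13  bcabca$bbabacbacacbca  a
   14  bcabcabca$bbabacbacac  c
   15  ca$bbabacbacacbcabcab  b
   16  cabca$bbabacbacacbcab  b
   17  cabcabca$bbabacbacacb  b
   18  cacbcabcabca$bbabacba  a
   19  cbacacbcabcabca$bbaba  a
   20  cbcabcabca$bbabacbaca  a

acbccbbcbca$aacbbbaaa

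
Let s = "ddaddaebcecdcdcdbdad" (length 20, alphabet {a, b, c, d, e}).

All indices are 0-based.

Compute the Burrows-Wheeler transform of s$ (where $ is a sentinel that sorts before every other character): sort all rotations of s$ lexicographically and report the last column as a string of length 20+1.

rank  rotation               last
    0  $ddaddaebcecdcdcdbdad  d
    1  ad$ddaddaebcecdcdcdbd  d
    2  addaebcecdcdcdbdad$dd  d
    3  aebcecdcdcdbdad$ddadd  d
    4  bcecdcdcdbdad$ddaddae  e
    5  bdad$ddaddaebcecdcdcd  d
    6  cdbdad$ddaddaebcecdcd  d
    7  cdcdbdad$ddaddaebcecd  d
    8  cdcdcdbdad$ddaddaebce  e
    9  cecdcdcdbdad$ddaddaeb  b
   10  d$ddaddaebcecdcdcdbda  a
   11  dad$ddaddaebcecdcdcdb  b
   12  daddaebcecdcdcdbdad$d  d
   13  daebcecdcdcdbdad$ddad  d
   14  dbdad$ddaddaebcecdcdc  c
   15  dcdbdad$ddaddaebcecdc  c
   16  dcdcdbdad$ddaddaebcec  c
   17  ddaddaebcecdcdcdbdad$  $
   18  ddaebcecdcdcdbdad$dda  a
   19  ebcecdcdcdbdad$ddadda  a
   20  ecdcdcdbdad$ddaddaebc  c

ddddedddebabddccc$aac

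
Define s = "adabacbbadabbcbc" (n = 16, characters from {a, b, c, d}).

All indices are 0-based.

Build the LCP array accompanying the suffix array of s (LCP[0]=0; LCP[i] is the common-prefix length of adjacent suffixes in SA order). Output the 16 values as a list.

rank | idx | suffix
   0 |   2 | abacbbadabbcbc
   1 |  10 | abbcbc
   2 |   4 | acbbadabbcbc
   3 |   0 | adabacbbadabbcbc
   4 |   8 | adabbcbc
   5 |   3 | bacbbadabbcbc
   6 |   7 | badabbcbc
   7 |   6 | bbadabbcbc
   8 |  11 | bbcbc
   9 |  14 | bc
  10 |  12 | bcbc
  11 |  15 | c
  12 |   5 | cbbadabbcbc
  13 |  13 | cbc
  14 |   1 | dabacbbadabbcbc
  15 |   9 | dabbcbc

SA = [2, 10, 4, 0, 8, 3, 7, 6, 11, 14, 12, 15, 5, 13, 1, 9]
[i] adj suffixes → lcp
  [1] 2/10 → 2 ('ab')
  [2] 10/4 → 1 ('a')
  [3] 4/0 → 1 ('a')
  [4] 0/8 → 4 ('adab')
  [5] 8/3 → 0 ('')
  [6] 3/7 → 2 ('ba')
  [7] 7/6 → 1 ('b')
  [8] 6/11 → 2 ('bb')
  [9] 11/14 → 1 ('b')
  [10] 14/12 → 2 ('bc')
  [11] 12/15 → 0 ('')
  [12] 15/5 → 1 ('c')
  [13] 5/13 → 2 ('cb')
  [14] 13/1 → 0 ('')
  [15] 1/9 → 3 ('dab')

[0, 2, 1, 1, 4, 0, 2, 1, 2, 1, 2, 0, 1, 2, 0, 3]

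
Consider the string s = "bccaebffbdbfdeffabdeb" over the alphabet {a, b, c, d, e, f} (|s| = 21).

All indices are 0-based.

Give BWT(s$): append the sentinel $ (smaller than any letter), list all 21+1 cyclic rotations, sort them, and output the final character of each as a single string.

rank  rotation                last
    0  $bccaebffbdbfdeffabdeb  b
    1  abdeb$bccaebffbdbfdeff  f
    2  aebffbdbfdeffabdeb$bcc  c
    3  b$bccaebffbdbfdeffabde  e
    4  bccaebffbdbfdeffabdeb$  $
    5  bdbfdeffabdeb$bccaebff  f
    6  bdeb$bccaebffbdbfdeffa  a
    7  bfdeffabdeb$bccaebffbd  d
    8  bffbdbfdeffabdeb$bccae  e
    9  caebffbdbfdeffabdeb$bc  c
   10  ccaebffbdbfdeffabdeb$b  b
   11  dbfdeffabdeb$bccaebffb  b
   12  deb$bccaebffbdbfdeffab  b
   13  deffabdeb$bccaebffbdbf  f
   14  eb$bccaebffbdbfdeffabd  d
   15  ebffbdbfdeffabdeb$bcca  a
   16  effabdeb$bccaebffbdbfd  d
   17  fabdeb$bccaebffbdbfdef  f
   18  fbdbfdeffabdeb$bccaebf  f
   19  fdeffabdeb$bccaebffbdb  b
   20  ffabdeb$bccaebffbdbfde  e
   21  ffbdbfdeffabdeb$bccaeb  b

bfce$fadecbbbfdadffbeb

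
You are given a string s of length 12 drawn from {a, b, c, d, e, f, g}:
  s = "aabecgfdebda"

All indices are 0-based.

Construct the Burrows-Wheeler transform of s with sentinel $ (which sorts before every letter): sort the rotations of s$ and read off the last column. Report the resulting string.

ad$aeaebfdbgc

rank  rotation       last
    0  $aabecgfdebda  a
    1  a$aabecgfdebd  d
    2  aabecgfdebda$  $
    3  abecgfdebda$a  a
    4  bda$aabecgfde  e
    5  becgfdebda$aa  a
    6  cgfdebda$aabe  e
    7  da$aabecgfdeb  b
    8  debda$aabecgf  f
    9  ebda$aabecgfd  d
   10  ecgfdebda$aab  b
   11  fdebda$aabecg  g
   12  gfdebda$aabec  c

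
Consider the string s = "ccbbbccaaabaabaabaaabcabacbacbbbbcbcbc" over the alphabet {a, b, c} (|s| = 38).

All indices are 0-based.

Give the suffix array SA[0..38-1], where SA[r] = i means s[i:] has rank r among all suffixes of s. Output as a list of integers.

[7, 17, 14, 11, 8, 18, 15, 12, 9, 22, 19, 24, 27, 16, 13, 10, 23, 26, 29, 30, 2, 31, 3, 36, 20, 34, 32, 4, 37, 6, 21, 25, 28, 1, 35, 33, 5, 0]

rank | idx | suffix
   0 |   7 | aaabaabaabaaabcabacbacbbbbcbcbc
   1 |  17 | aaabcabacbacbbbbcbcbc
   2 |  14 | aabaaabcabacbacbbbbcbcbc
   3 |  11 | aabaabaaabcabacbacbbbbcbcbc
   4 |   8 | aabaabaabaaabcabacbacbbbbcbcbc
   5 |  18 | aabcabacbacbbbbcbcbc
   6 |  15 | abaaabcabacbacbbbbcbcbc
   7 |  12 | abaabaaabcabacbacbbbbcbcbc
   8 |   9 | abaabaabaaabcabacbacbbbbcbcbc
   9 |  22 | abacbacbbbbcbcbc
  10 |  19 | abcabacbacbbbbcbcbc
  11 |  24 | acbacbbbbcbcbc
  12 |  27 | acbbbbcbcbc
  13 |  16 | baaabcabacbacbbbbcbcbc
  14 |  13 | baabaaabcabacbacbbbbcbcbc
  15 |  10 | baabaabaaabcabacbacbbbbcbcbc
  16 |  23 | bacbacbbbbcbcbc
  17 |  26 | bacbbbbcbcbc
  18 |  29 | bbbbcbcbc
  19 |  30 | bbbcbcbc
  20 |   2 | bbbccaaabaabaabaaabcabacbacbbbbcbcbc
  21 |  31 | bbcbcbc
  22 |   3 | bbccaaabaabaabaaabcabacbacbbbbcbcbc
  23 |  36 | bc
  24 |  20 | bcabacbacbbbbcbcbc
  25 |  34 | bcbc
  26 |  32 | bcbcbc
  27 |   4 | bccaaabaabaabaaabcabacbacbbbbcbcbc
  28 |  37 | c
  29 |   6 | caaabaabaabaaabcabacbacbbbbcbcbc
  30 |  21 | cabacbacbbbbcbcbc
  31 |  25 | cbacbbbbcbcbc
  32 |  28 | cbbbbcbcbc
  33 |   1 | cbbbccaaabaabaabaaabcabacbacbbbbcbcbc
  34 |  35 | cbc
  35 |  33 | cbcbc
  36 |   5 | ccaaabaabaabaaabcabacbacbbbbcbcbc
  37 |   0 | ccbbbccaaabaabaabaaabcabacbacbbbbcbcbc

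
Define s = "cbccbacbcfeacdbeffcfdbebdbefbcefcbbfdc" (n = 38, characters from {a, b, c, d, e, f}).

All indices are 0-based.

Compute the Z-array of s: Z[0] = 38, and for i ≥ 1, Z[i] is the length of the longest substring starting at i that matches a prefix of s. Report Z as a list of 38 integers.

[38, 0, 1, 2, 0, 0, 3, 0, 1, 0, 0, 0, 1, 0, 0, 0, 0, 0, 1, 0, 0, 0, 0, 0, 0, 0, 0, 0, 0, 1, 0, 0, 2, 0, 0, 0, 0, 1]

Z[0]=38
i=1: i≥r, start 0; Z[1]=0
i=2: i≥r, start 0; Z[2]=1 scan→box=[2,3)
i=3: i≥r, start 0; Z[3]=2 scan→box=[3,5)
i=4: min(r-i=1, Z[1]=0)=0; Z[4]=0
i=5: i≥r, start 0; Z[5]=0
i=6: i≥r, start 0; Z[6]=3 scan→box=[6,9)
i=7: min(r-i=2, Z[1]=0)=0; Z[7]=0
i=8: min(r-i=1, Z[2]=1)=1; Z[8]=1
i=9: i≥r, start 0; Z[9]=0
i=10: i≥r, start 0; Z[10]=0
i=11: i≥r, start 0; Z[11]=0
i=12: i≥r, start 0; Z[12]=1 scan→box=[12,13)
i=13: i≥r, start 0; Z[13]=0
i=14: i≥r, start 0; Z[14]=0
i=15: i≥r, start 0; Z[15]=0
i=16: i≥r, start 0; Z[16]=0
i=17: i≥r, start 0; Z[17]=0
i=18: i≥r, start 0; Z[18]=1 scan→box=[18,19)
i=19: i≥r, start 0; Z[19]=0
i=20: i≥r, start 0; Z[20]=0
i=21: i≥r, start 0; Z[21]=0
i=22: i≥r, start 0; Z[22]=0
i=23: i≥r, start 0; Z[23]=0
i=24: i≥r, start 0; Z[24]=0
i=25: i≥r, start 0; Z[25]=0
i=26: i≥r, start 0; Z[26]=0
i=27: i≥r, start 0; Z[27]=0
i=28: i≥r, start 0; Z[28]=0
i=29: i≥r, start 0; Z[29]=1 scan→box=[29,30)
i=30: i≥r, start 0; Z[30]=0
i=31: i≥r, start 0; Z[31]=0
i=32: i≥r, start 0; Z[32]=2 scan→box=[32,34)
i=33: min(r-i=1, Z[1]=0)=0; Z[33]=0
i=34: i≥r, start 0; Z[34]=0
i=35: i≥r, start 0; Z[35]=0
i=36: i≥r, start 0; Z[36]=0
i=37: i≥r, start 0; Z[37]=1 scan→box=[37,38)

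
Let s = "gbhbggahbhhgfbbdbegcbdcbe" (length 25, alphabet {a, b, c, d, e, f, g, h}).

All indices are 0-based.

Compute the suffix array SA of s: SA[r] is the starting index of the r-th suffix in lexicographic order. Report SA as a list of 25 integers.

[6, 13, 14, 20, 23, 16, 3, 1, 8, 19, 22, 15, 21, 24, 17, 12, 5, 0, 18, 11, 4, 2, 7, 10, 9]

sorted suffixes:
  #0 SA[0]=6  'ahbhhgfbbdbegcbdcbe'
  #1 SA[1]=13  'bbdbegcbdcbe'
  #2 SA[2]=14  'bdbegcbdcbe'
  #3 SA[3]=20  'bdcbe'
  #4 SA[4]=23  'be'
  #5 SA[5]=16  'begcbdcbe'
  #6 SA[6]=3  'bggahbhhgfbbdbegcbdcbe'
  #7 SA[7]=1  'bhbggahbhhgfbbdbegcbdcbe'
  #8 SA[8]=8  'bhhgfbbdbegcbdcbe'
  #9 SA[9]=19  'cbdcbe'
  #10 SA[10]=22  'cbe'
  #11 SA[11]=15  'dbegcbdcbe'
  #12 SA[12]=21  'dcbe'
  #13 SA[13]=24  'e'
  #14 SA[14]=17  'egcbdcbe'
  #15 SA[15]=12  'fbbdbegcbdcbe'
  #16 SA[16]=5  'gahbhhgfbbdbegcbdcbe'
  #17 SA[17]=0  'gbhbggahbhhgfbbdbegcbdcbe'
  #18 SA[18]=18  'gcbdcbe'
  #19 SA[19]=11  'gfbbdbegcbdcbe'
  #20 SA[20]=4  'ggahbhhgfbbdbegcbdcbe'
  #21 SA[21]=2  'hbggahbhhgfbbdbegcbdcbe'
  #22 SA[22]=7  'hbhhgfbbdbegcbdcbe'
  #23 SA[23]=10  'hgfbbdbegcbdcbe'
  #24 SA[24]=9  'hhgfbbdbegcbdcbe'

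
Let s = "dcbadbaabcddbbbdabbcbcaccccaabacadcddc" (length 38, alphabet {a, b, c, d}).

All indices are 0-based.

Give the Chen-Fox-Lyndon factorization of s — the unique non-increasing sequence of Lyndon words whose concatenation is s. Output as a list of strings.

emit factor 1: 'd' (i=0, period=1)
emit factor 2: 'c' (i=1, period=1)
emit factor 3: 'b' (i=2, period=1)
emit factor 4: 'adb' (i=3, period=3)
emit factor 5: 'aabcddbbbdabbcbcacccc' (i=6, period=21)
emit factor 6: 'aabacadcddc' (i=27, period=11)

["d", "c", "b", "adb", "aabcddbbbdabbcbcacccc", "aabacadcddc"]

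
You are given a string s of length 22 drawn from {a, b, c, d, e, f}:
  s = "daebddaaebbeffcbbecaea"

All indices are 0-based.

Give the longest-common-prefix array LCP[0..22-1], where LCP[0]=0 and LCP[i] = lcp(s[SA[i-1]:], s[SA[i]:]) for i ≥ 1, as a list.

[0, 1, 1, 2, 3, 0, 3, 1, 1, 2, 0, 1, 0, 2, 1, 0, 1, 2, 1, 1, 0, 1]

rank | idx | suffix
   0 |  21 | a
   1 |   6 | aaebbeffcbbecaea
   2 |  19 | aea
   3 |   7 | aebbeffcbbecaea
   4 |   1 | aebddaaebbeffcbbecaea
   5 |  15 | bbecaea
   6 |   9 | bbeffcbbecaea
   7 |   3 | bddaaebbeffcbbecaea
   8 |  16 | becaea
   9 |  10 | beffcbbecaea
  10 |  18 | caea
  11 |  14 | cbbecaea
  12 |   5 | daaebbeffcbbecaea
  13 |   0 | daebddaaebbeffcbbecaea
  14 |   4 | ddaaebbeffcbbecaea
  15 |  20 | ea
  16 |   8 | ebbeffcbbecaea
  17 |   2 | ebddaaebbeffcbbecaea
  18 |  17 | ecaea
  19 |  11 | effcbbecaea
  20 |  13 | fcbbecaea
  21 |  12 | ffcbbecaea

SA = [21, 6, 19, 7, 1, 15, 9, 3, 16, 10, 18, 14, 5, 0, 4, 20, 8, 2, 17, 11, 13, 12]
[i] adj suffixes → lcp
  [1] 21/6 → 1 ('a')
  [2] 6/19 → 1 ('a')
  [3] 19/7 → 2 ('ae')
  [4] 7/1 → 3 ('aeb')
  [5] 1/15 → 0 ('')
  [6] 15/9 → 3 ('bbe')
  [7] 9/3 → 1 ('b')
  [8] 3/16 → 1 ('b')
  [9] 16/10 → 2 ('be')
  [10] 10/18 → 0 ('')
  [11] 18/14 → 1 ('c')
  [12] 14/5 → 0 ('')
  [13] 5/0 → 2 ('da')
  [14] 0/4 → 1 ('d')
  [15] 4/20 → 0 ('')
  [16] 20/8 → 1 ('e')
  [17] 8/2 → 2 ('eb')
  [18] 2/17 → 1 ('e')
  [19] 17/11 → 1 ('e')
  [20] 11/13 → 0 ('')
  [21] 13/12 → 1 ('f')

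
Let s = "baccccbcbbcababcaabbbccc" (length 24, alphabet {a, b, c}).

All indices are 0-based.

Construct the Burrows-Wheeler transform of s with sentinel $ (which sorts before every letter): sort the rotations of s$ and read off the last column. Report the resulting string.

cccabba$acbabcbcbbbcccbca

rank  rotation                   last
    0  $baccccbcbbcababcaabbbccc  c
    1  aabbbccc$baccccbcbbcababc  c
    2  ababcaabbbccc$baccccbcbbc  c
    3  abbbccc$baccccbcbbcababca  a
    4  abcaabbbccc$baccccbcbbcab  b
    5  accccbcbbcababcaabbbccc$b  b
    6  babcaabbbccc$baccccbcbbca  a
    7  baccccbcbbcababcaabbbccc$  $
    8  bbbccc$baccccbcbbcababcaa  a
    9  bbcababcaabbbccc$baccccbc  c
   10  bbccc$baccccbcbbcababcaab  b
   11  bcaabbbccc$baccccbcbbcaba  a
   12  bcababcaabbbccc$baccccbcb  b
   13  bcbbcababcaabbbccc$bacccc  c
   14  bccc$baccccbcbbcababcaabb  b
   15  c$baccccbcbbcababcaabbbcc  c
   16  caabbbccc$baccccbcbbcabab  b
   17  cababcaabbbccc$baccccbcbb  b
   18  cbbcababcaabbbccc$baccccb  b
   19  cbcbbcababcaabbbccc$baccc  c
   20  cc$baccccbcbbcababcaabbbc  c
   21  ccbcbbcababcaabbbccc$bacc  c
   22  ccc$baccccbcbbcababcaabbb  b
   23  cccbcbbcababcaabbbccc$bac  c
   24  ccccbcbbcababcaabbbccc$ba  a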